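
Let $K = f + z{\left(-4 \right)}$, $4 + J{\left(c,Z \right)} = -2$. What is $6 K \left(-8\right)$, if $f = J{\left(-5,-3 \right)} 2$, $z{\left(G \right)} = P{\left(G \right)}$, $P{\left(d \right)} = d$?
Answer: $768$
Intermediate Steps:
$J{\left(c,Z \right)} = -6$ ($J{\left(c,Z \right)} = -4 - 2 = -6$)
$z{\left(G \right)} = G$
$f = -12$ ($f = \left(-6\right) 2 = -12$)
$K = -16$ ($K = -12 - 4 = -16$)
$6 K \left(-8\right) = 6 \left(-16\right) \left(-8\right) = \left(-96\right) \left(-8\right) = 768$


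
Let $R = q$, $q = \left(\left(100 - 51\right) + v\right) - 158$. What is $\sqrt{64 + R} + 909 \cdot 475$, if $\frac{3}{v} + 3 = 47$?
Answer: $431775 + \frac{i \sqrt{21747}}{22} \approx 4.3178 \cdot 10^{5} + 6.7031 i$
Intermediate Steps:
$v = \frac{3}{44}$ ($v = \frac{3}{-3 + 47} = \frac{3}{44} \approx 0.068182$)
$q = - \frac{4793}{44}$ ($q = \left(\left(100 - 51\right) + \frac{3}{44}\right) - 158 = \left(49 + \frac{3}{44}\right) - 158 = \frac{2159}{44} - 158 = - \frac{4793}{44} \approx -108.93$)
$R = - \frac{4793}{44} \approx -108.93$
$\sqrt{64 + R} + 909 \cdot 475 = \sqrt{64 - \frac{4793}{44}} + 909 \cdot 475 = \sqrt{- \frac{1977}{44}} + 431775 = \frac{i \sqrt{21747}}{22} + 431775 = 431775 + \frac{i \sqrt{21747}}{22}$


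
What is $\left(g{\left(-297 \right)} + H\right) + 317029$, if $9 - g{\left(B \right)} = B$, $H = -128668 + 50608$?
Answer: $239275$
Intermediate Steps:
$H = -78060$
$g{\left(B \right)} = 9 - B$
$\left(g{\left(-297 \right)} + H\right) + 317029 = \left(\left(9 - -297\right) - 78060\right) + 317029 = \left(\left(9 + 297\right) - 78060\right) + 317029 = \left(306 - 78060\right) + 317029 = -77754 + 317029 = 239275$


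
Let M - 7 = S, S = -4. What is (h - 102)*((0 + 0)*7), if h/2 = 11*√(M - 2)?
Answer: 0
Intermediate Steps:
M = 3 (M = 7 - 4 = 3)
h = 22 (h = 2*(11*√(3 - 2)) = 2*(11*√1) = 2*(11*1) = 2*11 = 22)
(h - 102)*((0 + 0)*7) = (22 - 102)*((0 + 0)*7) = -0*7 = -80*0 = 0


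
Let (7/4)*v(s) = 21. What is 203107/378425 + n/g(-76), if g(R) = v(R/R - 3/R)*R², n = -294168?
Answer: -4051782209/1092891400 ≈ -3.7074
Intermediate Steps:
v(s) = 12 (v(s) = (4/7)*21 = 12)
g(R) = 12*R²
203107/378425 + n/g(-76) = 203107/378425 - 294168/(12*(-76)²) = 203107*(1/378425) - 294168/(12*5776) = 203107/378425 - 294168/69312 = 203107/378425 - 294168*1/69312 = 203107/378425 - 12257/2888 = -4051782209/1092891400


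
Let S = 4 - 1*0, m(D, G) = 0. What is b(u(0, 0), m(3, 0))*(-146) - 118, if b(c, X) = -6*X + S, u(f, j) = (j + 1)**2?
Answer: -702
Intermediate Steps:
u(f, j) = (1 + j)**2
S = 4 (S = 4 + 0 = 4)
b(c, X) = 4 - 6*X (b(c, X) = -6*X + 4 = 4 - 6*X)
b(u(0, 0), m(3, 0))*(-146) - 118 = (4 - 6*0)*(-146) - 118 = (4 + 0)*(-146) - 118 = 4*(-146) - 118 = -584 - 118 = -702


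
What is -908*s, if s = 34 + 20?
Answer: -49032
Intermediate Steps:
s = 54
-908*s = -908*54 = -49032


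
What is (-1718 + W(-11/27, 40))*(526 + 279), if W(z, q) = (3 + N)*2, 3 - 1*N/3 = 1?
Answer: -1368500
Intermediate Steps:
N = 6 (N = 9 - 3*1 = 9 - 3 = 6)
W(z, q) = 18 (W(z, q) = (3 + 6)*2 = 9*2 = 18)
(-1718 + W(-11/27, 40))*(526 + 279) = (-1718 + 18)*(526 + 279) = -1700*805 = -1368500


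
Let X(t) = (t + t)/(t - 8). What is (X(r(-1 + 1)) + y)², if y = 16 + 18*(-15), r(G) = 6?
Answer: 67600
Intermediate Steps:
X(t) = 2*t/(-8 + t) (X(t) = (2*t)/(-8 + t) = 2*t/(-8 + t))
y = -254 (y = 16 - 270 = -254)
(X(r(-1 + 1)) + y)² = (2*6/(-8 + 6) - 254)² = (2*6/(-2) - 254)² = (2*6*(-½) - 254)² = (-6 - 254)² = (-260)² = 67600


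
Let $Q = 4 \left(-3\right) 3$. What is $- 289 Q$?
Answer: $10404$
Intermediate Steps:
$Q = -36$ ($Q = \left(-12\right) 3 = -36$)
$- 289 Q = \left(-289\right) \left(-36\right) = 10404$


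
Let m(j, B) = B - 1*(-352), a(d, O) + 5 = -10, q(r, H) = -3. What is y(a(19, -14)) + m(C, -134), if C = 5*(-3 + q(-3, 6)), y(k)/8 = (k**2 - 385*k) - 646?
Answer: 43050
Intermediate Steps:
a(d, O) = -15 (a(d, O) = -5 - 10 = -15)
y(k) = -5168 - 3080*k + 8*k**2 (y(k) = 8*((k**2 - 385*k) - 646) = 8*(-646 + k**2 - 385*k) = -5168 - 3080*k + 8*k**2)
C = -30 (C = 5*(-3 - 3) = 5*(-6) = -30)
m(j, B) = 352 + B (m(j, B) = B + 352 = 352 + B)
y(a(19, -14)) + m(C, -134) = (-5168 - 3080*(-15) + 8*(-15)**2) + (352 - 134) = (-5168 + 46200 + 8*225) + 218 = (-5168 + 46200 + 1800) + 218 = 42832 + 218 = 43050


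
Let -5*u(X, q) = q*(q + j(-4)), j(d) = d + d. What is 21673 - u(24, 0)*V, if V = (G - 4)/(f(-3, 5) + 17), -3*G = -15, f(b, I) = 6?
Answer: 21673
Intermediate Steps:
j(d) = 2*d
G = 5 (G = -1/3*(-15) = 5)
u(X, q) = -q*(-8 + q)/5 (u(X, q) = -q*(q + 2*(-4))/5 = -q*(q - 8)/5 = -q*(-8 + q)/5)
V = 1/23 (V = (5 - 4)/(6 + 17) = 1/23 ≈ 0.043478)
21673 - u(24, 0)*V = 21673 - (1/5)*0*(8 - 1*0)/23 = 21673 - (1/5)*0*(8 + 0)/23 = 21673 - (1/5)*0*8/23 = 21673 - 0/23 = 21673 - 1*0 = 21673 + 0 = 21673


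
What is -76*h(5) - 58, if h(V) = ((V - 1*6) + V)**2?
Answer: -1274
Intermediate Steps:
h(V) = (-6 + 2*V)**2 (h(V) = ((V - 6) + V)**2 = ((-6 + V) + V)**2 = (-6 + 2*V)**2)
-76*h(5) - 58 = -304*(-3 + 5)**2 - 58 = -304*2**2 - 58 = -304*4 - 58 = -76*16 - 58 = -1216 - 58 = -1274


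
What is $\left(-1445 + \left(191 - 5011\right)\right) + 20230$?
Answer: $13965$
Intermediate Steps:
$\left(-1445 + \left(191 - 5011\right)\right) + 20230 = \left(-1445 - 4820\right) + 20230 = -6265 + 20230 = 13965$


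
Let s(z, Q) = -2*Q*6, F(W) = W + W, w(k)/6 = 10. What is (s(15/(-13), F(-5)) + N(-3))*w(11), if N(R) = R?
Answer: 7020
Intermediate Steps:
w(k) = 60 (w(k) = 6*10 = 60)
F(W) = 2*W
s(z, Q) = -12*Q
(s(15/(-13), F(-5)) + N(-3))*w(11) = (-24*(-5) - 3)*60 = (-12*(-10) - 3)*60 = (120 - 3)*60 = 117*60 = 7020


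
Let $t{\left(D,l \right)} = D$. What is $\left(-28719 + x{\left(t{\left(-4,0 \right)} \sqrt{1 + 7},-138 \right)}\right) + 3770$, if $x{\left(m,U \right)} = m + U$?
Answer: $-25087 - 8 \sqrt{2} \approx -25098.0$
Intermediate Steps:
$x{\left(m,U \right)} = U + m$
$\left(-28719 + x{\left(t{\left(-4,0 \right)} \sqrt{1 + 7},-138 \right)}\right) + 3770 = \left(-28719 - \left(138 + 4 \sqrt{1 + 7}\right)\right) + 3770 = \left(-28719 - \left(138 + 4 \sqrt{8}\right)\right) + 3770 = \left(-28719 - \left(138 + 4 \cdot 2 \sqrt{2}\right)\right) + 3770 = \left(-28719 - \left(138 + 8 \sqrt{2}\right)\right) + 3770 = \left(-28857 - 8 \sqrt{2}\right) + 3770 = -25087 - 8 \sqrt{2}$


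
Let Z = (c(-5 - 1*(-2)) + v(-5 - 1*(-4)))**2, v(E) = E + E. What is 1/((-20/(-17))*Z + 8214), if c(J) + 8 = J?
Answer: 17/143018 ≈ 0.00011887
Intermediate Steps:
c(J) = -8 + J
v(E) = 2*E
Z = 169 (Z = ((-8 + (-5 - 1*(-2))) + 2*(-5 - 1*(-4)))**2 = ((-8 + (-5 + 2)) + 2*(-5 + 4))**2 = ((-8 - 3) + 2*(-1))**2 = (-11 - 2)**2 = (-13)**2 = 169)
1/((-20/(-17))*Z + 8214) = 1/((-20/(-17))*169 + 8214) = 1/(-1/17*(-20)*169 + 8214) = 1/((20/17)*169 + 8214) = 1/(3380/17 + 8214) = 1/(143018/17) = 17/143018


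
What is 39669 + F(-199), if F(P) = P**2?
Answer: 79270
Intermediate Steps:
39669 + F(-199) = 39669 + (-199)**2 = 39669 + 39601 = 79270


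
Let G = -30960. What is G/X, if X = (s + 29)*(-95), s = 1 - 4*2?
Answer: 3096/209 ≈ 14.813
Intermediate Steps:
s = -7 (s = 1 - 8 = -7)
X = -2090 (X = (-7 + 29)*(-95) = 22*(-95) = -2090)
G/X = -30960/(-2090) = -30960*(-1/2090) = 3096/209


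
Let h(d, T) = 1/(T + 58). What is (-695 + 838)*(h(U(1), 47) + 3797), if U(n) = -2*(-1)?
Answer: 57012098/105 ≈ 5.4297e+5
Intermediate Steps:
U(n) = 2
h(d, T) = 1/(58 + T)
(-695 + 838)*(h(U(1), 47) + 3797) = (-695 + 838)*(1/(58 + 47) + 3797) = 143*(1/105 + 3797) = 143*(398686/105) = 57012098/105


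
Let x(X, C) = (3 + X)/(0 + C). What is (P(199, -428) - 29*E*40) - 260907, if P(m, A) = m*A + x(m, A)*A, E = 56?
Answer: -410837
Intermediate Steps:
x(X, C) = (3 + X)/C
P(m, A) = 3 + m + A*m (P(m, A) = m*A + ((3 + m)/A)*A = A*m + (3 + m) = 3 + m + A*m)
(P(199, -428) - 29*E*40) - 260907 = ((3 + 199 - 428*199) - 29*56*40) - 260907 = ((3 + 199 - 85172) - 1624*40) - 260907 = (-84970 - 64960) - 260907 = -149930 - 260907 = -410837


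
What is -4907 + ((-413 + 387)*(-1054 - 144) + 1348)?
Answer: 27589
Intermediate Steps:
-4907 + ((-413 + 387)*(-1054 - 144) + 1348) = -4907 + (-26*(-1198) + 1348) = -4907 + (31148 + 1348) = -4907 + 32496 = 27589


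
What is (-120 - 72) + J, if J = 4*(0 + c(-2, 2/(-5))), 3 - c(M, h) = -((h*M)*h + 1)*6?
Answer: -4092/25 ≈ -163.68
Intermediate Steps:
c(M, h) = 9 + 6*M*h² (c(M, h) = 3 - (-1)*((h*M)*h + 1)*6 = 3 - (-1)*((M*h)*h + 1)*6 = 3 - (-1)*(M*h² + 1)*6 = 3 - (-1)*(1 + M*h²)*6 = 3 - (-1)*(6 + 6*M*h²) = 3 - (-6 - 6*M*h²) = 3 + (6 + 6*M*h²) = 9 + 6*M*h²)
J = 708/25 (J = 4*(0 + (9 + 6*(-2)*(2/(-5))²)) = 4*(0 + (9 + 6*(-2)*(2*(-⅕))²)) = 4*(0 + (9 + 6*(-2)*(-⅖)²)) = 4*(0 + (9 + 6*(-2)*(4/25))) = 4*(0 + (9 - 48/25)) = 4*(0 + 177/25) = 4*(177/25) = 708/25 ≈ 28.320)
(-120 - 72) + J = (-120 - 72) + 708/25 = -192 + 708/25 = -4092/25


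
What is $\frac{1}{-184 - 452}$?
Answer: $- \frac{1}{636} \approx -0.0015723$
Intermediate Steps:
$\frac{1}{-184 - 452} = \frac{1}{-636} = - \frac{1}{636}$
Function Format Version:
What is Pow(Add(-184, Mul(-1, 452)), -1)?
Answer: Rational(-1, 636) ≈ -0.0015723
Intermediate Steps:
Pow(Add(-184, Mul(-1, 452)), -1) = Pow(Add(-184, -452), -1) = Pow(-636, -1) = Rational(-1, 636)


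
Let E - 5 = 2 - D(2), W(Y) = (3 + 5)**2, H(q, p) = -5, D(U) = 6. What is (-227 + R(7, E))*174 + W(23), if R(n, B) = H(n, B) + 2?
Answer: -39956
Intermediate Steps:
W(Y) = 64 (W(Y) = 8**2 = 64)
E = 1 (E = 5 + (2 - 1*6) = 5 + (2 - 6) = 5 - 4 = 1)
R(n, B) = -3 (R(n, B) = -5 + 2 = -3)
(-227 + R(7, E))*174 + W(23) = (-227 - 3)*174 + 64 = -230*174 + 64 = -40020 + 64 = -39956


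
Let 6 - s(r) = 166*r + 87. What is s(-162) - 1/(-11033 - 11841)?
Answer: 613274815/22874 ≈ 26811.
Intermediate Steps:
s(r) = -81 - 166*r (s(r) = 6 - (166*r + 87) = 6 - (87 + 166*r) = 6 + (-87 - 166*r) = -81 - 166*r)
s(-162) - 1/(-11033 - 11841) = (-81 - 166*(-162)) - 1/(-11033 - 11841) = (-81 + 26892) - 1/(-22874) = 26811 - 1*(-1/22874) = 26811 + 1/22874 = 613274815/22874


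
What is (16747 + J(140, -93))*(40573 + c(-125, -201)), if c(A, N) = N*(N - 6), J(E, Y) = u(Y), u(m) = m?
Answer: 1368625720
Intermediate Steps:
J(E, Y) = Y
c(A, N) = N*(-6 + N)
(16747 + J(140, -93))*(40573 + c(-125, -201)) = (16747 - 93)*(40573 - 201*(-6 - 201)) = 16654*(40573 - 201*(-207)) = 16654*(40573 + 41607) = 16654*82180 = 1368625720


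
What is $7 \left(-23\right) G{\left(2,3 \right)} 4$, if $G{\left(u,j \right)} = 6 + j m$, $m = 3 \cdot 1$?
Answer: $-9660$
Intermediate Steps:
$m = 3$
$G{\left(u,j \right)} = 6 + 3 j$ ($G{\left(u,j \right)} = 6 + j 3 = 6 + 3 j$)
$7 \left(-23\right) G{\left(2,3 \right)} 4 = 7 \left(-23\right) \left(6 + 3 \cdot 3\right) 4 = - 161 \left(6 + 9\right) 4 = - 161 \cdot 15 \cdot 4 = \left(-161\right) 60 = -9660$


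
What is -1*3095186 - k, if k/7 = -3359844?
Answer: 20423722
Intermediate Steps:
k = -23518908 (k = 7*(-3359844) = -23518908)
-1*3095186 - k = -1*3095186 - 1*(-23518908) = -3095186 + 23518908 = 20423722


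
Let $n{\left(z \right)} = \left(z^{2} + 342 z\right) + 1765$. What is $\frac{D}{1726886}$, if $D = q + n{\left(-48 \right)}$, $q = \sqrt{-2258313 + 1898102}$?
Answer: $- \frac{12347}{1726886} + \frac{i \sqrt{360211}}{1726886} \approx -0.0071499 + 0.00034755 i$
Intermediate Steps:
$n{\left(z \right)} = 1765 + z^{2} + 342 z$
$q = i \sqrt{360211}$ ($q = \sqrt{-360211} = i \sqrt{360211} \approx 600.18 i$)
$D = -12347 + i \sqrt{360211}$ ($D = i \sqrt{360211} + \left(1765 + \left(-48\right)^{2} + 342 \left(-48\right)\right) = i \sqrt{360211} + \left(1765 + 2304 - 16416\right) = i \sqrt{360211} - 12347 = -12347 + i \sqrt{360211} \approx -12347.0 + 600.18 i$)
$\frac{D}{1726886} = \frac{-12347 + i \sqrt{360211}}{1726886} = \left(-12347 + i \sqrt{360211}\right) \frac{1}{1726886} = - \frac{12347}{1726886} + \frac{i \sqrt{360211}}{1726886}$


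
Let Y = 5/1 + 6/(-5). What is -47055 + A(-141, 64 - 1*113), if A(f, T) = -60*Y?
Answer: -47283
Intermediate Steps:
Y = 19/5 (Y = 5*1 + 6*(-⅕) = 5 - 6/5 = 19/5 ≈ 3.8000)
A(f, T) = -228 (A(f, T) = -60*19/5 = -228)
-47055 + A(-141, 64 - 1*113) = -47055 - 228 = -47283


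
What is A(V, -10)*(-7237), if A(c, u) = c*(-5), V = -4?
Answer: -144740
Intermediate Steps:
A(c, u) = -5*c
A(V, -10)*(-7237) = -5*(-4)*(-7237) = 20*(-7237) = -144740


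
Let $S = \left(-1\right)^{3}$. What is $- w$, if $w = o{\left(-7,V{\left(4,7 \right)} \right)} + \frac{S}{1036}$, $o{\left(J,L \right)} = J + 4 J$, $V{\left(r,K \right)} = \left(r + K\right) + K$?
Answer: $\frac{36261}{1036} \approx 35.001$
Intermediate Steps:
$V{\left(r,K \right)} = r + 2 K$ ($V{\left(r,K \right)} = \left(K + r\right) + K = r + 2 K$)
$o{\left(J,L \right)} = 5 J$
$S = -1$
$w = - \frac{36261}{1036}$ ($w = 5 \left(-7\right) - \frac{1}{1036} = -35 - \frac{1}{1036} = - \frac{36261}{1036} \approx -35.001$)
$- w = \left(-1\right) \left(- \frac{36261}{1036}\right) = \frac{36261}{1036}$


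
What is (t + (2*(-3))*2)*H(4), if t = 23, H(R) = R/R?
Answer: 11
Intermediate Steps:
H(R) = 1
(t + (2*(-3))*2)*H(4) = (23 + (2*(-3))*2)*1 = (23 - 6*2)*1 = (23 - 12)*1 = 11*1 = 11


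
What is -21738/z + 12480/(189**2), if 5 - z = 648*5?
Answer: 272291966/38519145 ≈ 7.0690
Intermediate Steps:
z = -3235 (z = 5 - 648*5 = 5 - 1*3240 = 5 - 3240 = -3235)
-21738/z + 12480/(189**2) = -21738/(-3235) + 12480/(189**2) = -21738*(-1/3235) + 12480/35721 = 21738/3235 + 12480*(1/35721) = 21738/3235 + 4160/11907 = 272291966/38519145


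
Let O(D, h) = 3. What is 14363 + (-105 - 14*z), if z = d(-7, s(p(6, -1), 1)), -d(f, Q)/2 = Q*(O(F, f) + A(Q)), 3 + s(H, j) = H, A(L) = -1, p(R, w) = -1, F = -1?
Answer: 14034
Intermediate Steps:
s(H, j) = -3 + H
d(f, Q) = -4*Q (d(f, Q) = -2*Q*(3 - 1) = -2*Q*2 = -4*Q)
z = 16 (z = -4*(-3 - 1) = -4*(-4) = 16)
14363 + (-105 - 14*z) = 14363 + (-105 - 14*16) = 14363 + (-105 - 224) = 14363 - 329 = 14034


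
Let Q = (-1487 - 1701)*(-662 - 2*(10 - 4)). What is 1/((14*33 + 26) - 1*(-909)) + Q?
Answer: 3001750665/1397 ≈ 2.1487e+6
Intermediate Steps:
Q = 2148712 (Q = -3188*(-662 - 2*6) = -3188*(-662 - 12) = -3188*(-674) = 2148712)
1/((14*33 + 26) - 1*(-909)) + Q = 1/((14*33 + 26) - 1*(-909)) + 2148712 = 1/((462 + 26) + 909) + 2148712 = 1/(488 + 909) + 2148712 = 1/1397 + 2148712 = 3001750665/1397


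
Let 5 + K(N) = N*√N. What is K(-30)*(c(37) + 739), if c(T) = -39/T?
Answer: -136520/37 - 819120*I*√30/37 ≈ -3689.7 - 1.2126e+5*I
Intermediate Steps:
K(N) = -5 + N^(3/2) (K(N) = -5 + N*√N = -5 + N^(3/2))
K(-30)*(c(37) + 739) = (-5 + (-30)^(3/2))*(-39/37 + 739) = (-5 - 30*I*√30)*(-39*1/37 + 739) = (-5 - 30*I*√30)*(-39/37 + 739) = (-5 - 30*I*√30)*(27304/37) = -136520/37 - 819120*I*√30/37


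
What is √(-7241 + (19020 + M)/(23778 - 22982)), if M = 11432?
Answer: I*√285235854/199 ≈ 84.869*I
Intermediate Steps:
√(-7241 + (19020 + M)/(23778 - 22982)) = √(-7241 + (19020 + 11432)/(23778 - 22982)) = √(-7241 + 30452/796) = √(-7241 + 30452*(1/796)) = √(-7241 + 7613/199) = √(-1433346/199) = I*√285235854/199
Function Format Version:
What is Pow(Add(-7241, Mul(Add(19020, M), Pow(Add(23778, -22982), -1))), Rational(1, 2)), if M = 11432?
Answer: Mul(Rational(1, 199), I, Pow(285235854, Rational(1, 2))) ≈ Mul(84.869, I)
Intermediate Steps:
Pow(Add(-7241, Mul(Add(19020, M), Pow(Add(23778, -22982), -1))), Rational(1, 2)) = Pow(Add(-7241, Mul(Add(19020, 11432), Pow(Add(23778, -22982), -1))), Rational(1, 2)) = Pow(Add(-7241, Mul(30452, Pow(796, -1))), Rational(1, 2)) = Pow(Add(-7241, Mul(30452, Rational(1, 796))), Rational(1, 2)) = Pow(Add(-7241, Rational(7613, 199)), Rational(1, 2)) = Pow(Rational(-1433346, 199), Rational(1, 2)) = Mul(Rational(1, 199), I, Pow(285235854, Rational(1, 2)))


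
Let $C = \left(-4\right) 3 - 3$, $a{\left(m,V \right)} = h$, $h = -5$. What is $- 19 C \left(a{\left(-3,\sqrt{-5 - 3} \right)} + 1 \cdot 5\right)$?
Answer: $0$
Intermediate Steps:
$a{\left(m,V \right)} = -5$
$C = -15$ ($C = -12 - 3 = -15$)
$- 19 C \left(a{\left(-3,\sqrt{-5 - 3} \right)} + 1 \cdot 5\right) = \left(-19\right) \left(-15\right) \left(-5 + 1 \cdot 5\right) = 285 \left(-5 + 5\right) = 285 \cdot 0 = 0$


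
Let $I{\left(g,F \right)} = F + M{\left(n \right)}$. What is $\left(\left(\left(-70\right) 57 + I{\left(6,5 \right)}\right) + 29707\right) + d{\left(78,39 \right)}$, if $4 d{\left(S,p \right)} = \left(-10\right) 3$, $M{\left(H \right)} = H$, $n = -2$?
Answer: $\frac{51425}{2} \approx 25713.0$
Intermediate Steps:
$d{\left(S,p \right)} = - \frac{15}{2}$ ($d{\left(S,p \right)} = \frac{\left(-10\right) 3}{4} = \frac{1}{4} \left(-30\right) = - \frac{15}{2}$)
$I{\left(g,F \right)} = -2 + F$ ($I{\left(g,F \right)} = F - 2 = -2 + F$)
$\left(\left(\left(-70\right) 57 + I{\left(6,5 \right)}\right) + 29707\right) + d{\left(78,39 \right)} = \left(\left(\left(-70\right) 57 + \left(-2 + 5\right)\right) + 29707\right) - \frac{15}{2} = \left(\left(-3990 + 3\right) + 29707\right) - \frac{15}{2} = \left(-3987 + 29707\right) - \frac{15}{2} = 25720 - \frac{15}{2} = \frac{51425}{2}$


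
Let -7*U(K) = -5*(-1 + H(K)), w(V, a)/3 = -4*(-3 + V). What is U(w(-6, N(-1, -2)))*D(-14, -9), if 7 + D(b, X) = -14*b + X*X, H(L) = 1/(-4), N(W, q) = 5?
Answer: -3375/14 ≈ -241.07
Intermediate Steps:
H(L) = -¼
w(V, a) = 36 - 12*V (w(V, a) = 3*(-4*(-3 + V)) = 3*(12 - 4*V) = 36 - 12*V)
U(K) = -25/28 (U(K) = -(-5)*(-1 - ¼)/7 = -(-5)*(-5)/(7*4) = -⅐*25/4 = -25/28)
D(b, X) = -7 + X² - 14*b (D(b, X) = -7 + (-14*b + X*X) = -7 + (-14*b + X²) = -7 + (X² - 14*b) = -7 + X² - 14*b)
U(w(-6, N(-1, -2)))*D(-14, -9) = -25*(-7 + (-9)² - 14*(-14))/28 = -25*(-7 + 81 + 196)/28 = -25/28*270 = -3375/14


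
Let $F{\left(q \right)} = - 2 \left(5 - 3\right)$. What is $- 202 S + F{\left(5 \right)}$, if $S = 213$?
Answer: $-43030$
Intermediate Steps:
$F{\left(q \right)} = -4$ ($F{\left(q \right)} = - 2 \left(5 - 3\right) = \left(-2\right) 2 = -4$)
$- 202 S + F{\left(5 \right)} = \left(-202\right) 213 - 4 = -43026 - 4 = -43030$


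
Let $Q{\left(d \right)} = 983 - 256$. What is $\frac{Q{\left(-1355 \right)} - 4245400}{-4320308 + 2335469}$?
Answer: $\frac{1414891}{661613} \approx 2.1385$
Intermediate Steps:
$Q{\left(d \right)} = 727$
$\frac{Q{\left(-1355 \right)} - 4245400}{-4320308 + 2335469} = \frac{727 - 4245400}{-4320308 + 2335469} = - \frac{4244673}{-1984839} = \left(-4244673\right) \left(- \frac{1}{1984839}\right) = \frac{1414891}{661613}$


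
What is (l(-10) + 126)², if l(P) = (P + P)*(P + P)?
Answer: 276676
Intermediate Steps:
l(P) = 4*P² (l(P) = (2*P)*(2*P) = 4*P²)
(l(-10) + 126)² = (4*(-10)² + 126)² = (4*100 + 126)² = (400 + 126)² = 526² = 276676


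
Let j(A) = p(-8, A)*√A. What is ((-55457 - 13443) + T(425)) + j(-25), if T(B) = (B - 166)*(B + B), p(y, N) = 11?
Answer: 151250 + 55*I ≈ 1.5125e+5 + 55.0*I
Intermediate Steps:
T(B) = 2*B*(-166 + B) (T(B) = (-166 + B)*(2*B) = 2*B*(-166 + B))
j(A) = 11*√A
((-55457 - 13443) + T(425)) + j(-25) = ((-55457 - 13443) + 2*425*(-166 + 425)) + 11*√(-25) = (-68900 + 2*425*259) + 11*(5*I) = (-68900 + 220150) + 55*I = 151250 + 55*I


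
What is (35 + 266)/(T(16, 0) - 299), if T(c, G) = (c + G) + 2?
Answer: -301/281 ≈ -1.0712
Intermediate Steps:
T(c, G) = 2 + G + c (T(c, G) = (G + c) + 2 = 2 + G + c)
(35 + 266)/(T(16, 0) - 299) = (35 + 266)/((2 + 0 + 16) - 299) = 301/(18 - 299) = 301/(-281) = 301*(-1/281) = -301/281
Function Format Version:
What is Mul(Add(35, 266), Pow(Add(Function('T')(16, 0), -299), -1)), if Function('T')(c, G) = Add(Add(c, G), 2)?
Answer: Rational(-301, 281) ≈ -1.0712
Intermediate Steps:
Function('T')(c, G) = Add(2, G, c) (Function('T')(c, G) = Add(Add(G, c), 2) = Add(2, G, c))
Mul(Add(35, 266), Pow(Add(Function('T')(16, 0), -299), -1)) = Mul(Add(35, 266), Pow(Add(Add(2, 0, 16), -299), -1)) = Mul(301, Pow(Add(18, -299), -1)) = Mul(301, Pow(-281, -1)) = Mul(301, Rational(-1, 281)) = Rational(-301, 281)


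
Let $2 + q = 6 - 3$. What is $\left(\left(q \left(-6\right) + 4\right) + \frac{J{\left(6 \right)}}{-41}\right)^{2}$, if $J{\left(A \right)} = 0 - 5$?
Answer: $\frac{5929}{1681} \approx 3.5271$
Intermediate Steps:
$q = 1$ ($q = -2 + \left(6 - 3\right) = -2 + 3 = 1$)
$J{\left(A \right)} = -5$ ($J{\left(A \right)} = 0 - 5 = -5$)
$\left(\left(q \left(-6\right) + 4\right) + \frac{J{\left(6 \right)}}{-41}\right)^{2} = \left(\left(1 \left(-6\right) + 4\right) - \frac{5}{-41}\right)^{2} = \left(\left(-6 + 4\right) - - \frac{5}{41}\right)^{2} = \left(-2 + \frac{5}{41}\right)^{2} = \left(- \frac{77}{41}\right)^{2} = \frac{5929}{1681}$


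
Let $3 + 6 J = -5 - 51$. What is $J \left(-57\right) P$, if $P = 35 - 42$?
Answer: $- \frac{7847}{2} \approx -3923.5$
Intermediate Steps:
$P = -7$
$J = - \frac{59}{6}$ ($J = - \frac{1}{2} + \frac{-5 - 51}{6} = - \frac{1}{2} + \frac{1}{6} \left(-56\right) = - \frac{1}{2} - \frac{28}{3} = - \frac{59}{6} \approx -9.8333$)
$J \left(-57\right) P = \left(- \frac{59}{6}\right) \left(-57\right) \left(-7\right) = \frac{1121}{2} \left(-7\right) = - \frac{7847}{2}$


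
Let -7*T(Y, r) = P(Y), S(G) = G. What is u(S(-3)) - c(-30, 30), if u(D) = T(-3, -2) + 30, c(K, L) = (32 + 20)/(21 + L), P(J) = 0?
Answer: 1478/51 ≈ 28.980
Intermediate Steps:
T(Y, r) = 0 (T(Y, r) = -1/7*0 = 0)
c(K, L) = 52/(21 + L)
u(D) = 30 (u(D) = 0 + 30 = 30)
u(S(-3)) - c(-30, 30) = 30 - 52/(21 + 30) = 30 - 52/51 = 1478/51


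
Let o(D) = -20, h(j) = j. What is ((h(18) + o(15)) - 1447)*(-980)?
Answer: 1420020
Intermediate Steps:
((h(18) + o(15)) - 1447)*(-980) = ((18 - 20) - 1447)*(-980) = (-2 - 1447)*(-980) = -1449*(-980) = 1420020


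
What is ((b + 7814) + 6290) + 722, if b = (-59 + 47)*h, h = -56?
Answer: 15498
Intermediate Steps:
b = 672 (b = (-59 + 47)*(-56) = -12*(-56) = 672)
((b + 7814) + 6290) + 722 = ((672 + 7814) + 6290) + 722 = (8486 + 6290) + 722 = 14776 + 722 = 15498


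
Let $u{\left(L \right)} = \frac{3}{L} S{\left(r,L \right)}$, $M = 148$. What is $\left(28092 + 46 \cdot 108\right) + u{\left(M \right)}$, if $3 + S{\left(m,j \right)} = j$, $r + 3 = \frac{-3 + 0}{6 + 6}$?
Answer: $\frac{4893315}{148} \approx 33063.0$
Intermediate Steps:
$r = - \frac{13}{4}$ ($r = -3 + \frac{-3 + 0}{6 + 6} = -3 - \frac{3}{12} = -3 - \frac{1}{4} = - \frac{13}{4} \approx -3.25$)
$S{\left(m,j \right)} = -3 + j$
$u{\left(L \right)} = \frac{3 \left(-3 + L\right)}{L}$ ($u{\left(L \right)} = \frac{3}{L} \left(-3 + L\right) = \frac{3 \left(-3 + L\right)}{L}$)
$\left(28092 + 46 \cdot 108\right) + u{\left(M \right)} = \left(28092 + 46 \cdot 108\right) + \left(3 - \frac{9}{148}\right) = \left(28092 + 4968\right) + \left(3 - \frac{9}{148}\right) = 33060 + \left(3 - \frac{9}{148}\right) = 33060 + \frac{435}{148} = \frac{4893315}{148}$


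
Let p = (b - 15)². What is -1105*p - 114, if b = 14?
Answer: -1219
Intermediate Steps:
p = 1 (p = (14 - 15)² = (-1)² = 1)
-1105*p - 114 = -1105*1 - 114 = -1105 - 114 = -1219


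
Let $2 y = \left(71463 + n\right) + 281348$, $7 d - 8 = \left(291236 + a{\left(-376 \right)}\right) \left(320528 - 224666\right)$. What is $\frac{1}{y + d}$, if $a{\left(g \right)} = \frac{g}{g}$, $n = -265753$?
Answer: $\frac{7}{27918866005} \approx 2.5073 \cdot 10^{-10}$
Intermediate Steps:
$a{\left(g \right)} = 1$
$d = \frac{27918561302}{7}$ ($d = \frac{8}{7} + \frac{\left(291236 + 1\right) \left(320528 - 224666\right)}{7} = \frac{8}{7} + \frac{291237 \cdot 95862}{7} = \frac{8}{7} + \frac{1}{7} \cdot 27918561294 = \frac{8}{7} + \frac{27918561294}{7} = \frac{27918561302}{7} \approx 3.9884 \cdot 10^{9}$)
$y = 43529$ ($y = \frac{\left(71463 - 265753\right) + 281348}{2} = \frac{-194290 + 281348}{2} = \frac{1}{2} \cdot 87058 = 43529$)
$\frac{1}{y + d} = \frac{1}{43529 + \frac{27918561302}{7}} = \frac{1}{\frac{27918866005}{7}} = \frac{7}{27918866005}$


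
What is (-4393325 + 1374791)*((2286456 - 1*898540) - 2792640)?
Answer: 4240207154616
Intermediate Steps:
(-4393325 + 1374791)*((2286456 - 1*898540) - 2792640) = -3018534*((2286456 - 898540) - 2792640) = -3018534*(1387916 - 2792640) = -3018534*(-1404724) = 4240207154616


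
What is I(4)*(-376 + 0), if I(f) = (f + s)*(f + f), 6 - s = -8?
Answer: -54144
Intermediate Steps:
s = 14 (s = 6 - 1*(-8) = 6 + 8 = 14)
I(f) = 2*f*(14 + f) (I(f) = (f + 14)*(f + f) = (14 + f)*(2*f) = 2*f*(14 + f))
I(4)*(-376 + 0) = (2*4*(14 + 4))*(-376 + 0) = (2*4*18)*(-376) = 144*(-376) = -54144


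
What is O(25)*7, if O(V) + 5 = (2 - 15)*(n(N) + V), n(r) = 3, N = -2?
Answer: -2583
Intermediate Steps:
O(V) = -44 - 13*V (O(V) = -5 + (2 - 15)*(3 + V) = -5 - 13*(3 + V) = -5 + (-39 - 13*V) = -44 - 13*V)
O(25)*7 = (-44 - 13*25)*7 = (-44 - 325)*7 = -369*7 = -2583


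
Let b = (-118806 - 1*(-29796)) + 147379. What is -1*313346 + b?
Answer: -254977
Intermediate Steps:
b = 58369 (b = (-118806 + 29796) + 147379 = -89010 + 147379 = 58369)
-1*313346 + b = -1*313346 + 58369 = -313346 + 58369 = -254977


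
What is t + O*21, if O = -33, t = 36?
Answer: -657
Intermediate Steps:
t + O*21 = 36 - 33*21 = 36 - 693 = -657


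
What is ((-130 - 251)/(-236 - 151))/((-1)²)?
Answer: 127/129 ≈ 0.98450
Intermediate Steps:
((-130 - 251)/(-236 - 151))/((-1)²) = -381/(-387)/1 = -381*(-1/387)*1 = (127/129)*1 = 127/129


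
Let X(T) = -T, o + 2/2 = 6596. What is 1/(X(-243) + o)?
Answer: 1/6838 ≈ 0.00014624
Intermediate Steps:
o = 6595 (o = -1 + 6596 = 6595)
1/(X(-243) + o) = 1/(-1*(-243) + 6595) = 1/(243 + 6595) = 1/6838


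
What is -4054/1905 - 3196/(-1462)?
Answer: 4748/81915 ≈ 0.057963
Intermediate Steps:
-4054/1905 - 3196/(-1462) = -4054*1/1905 - 3196*(-1/1462) = -4054/1905 + 94/43 = 4748/81915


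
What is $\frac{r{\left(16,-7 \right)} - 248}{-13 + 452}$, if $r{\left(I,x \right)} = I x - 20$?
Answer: $- \frac{380}{439} \approx -0.8656$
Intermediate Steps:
$r{\left(I,x \right)} = -20 + I x$
$\frac{r{\left(16,-7 \right)} - 248}{-13 + 452} = \frac{\left(-20 + 16 \left(-7\right)\right) - 248}{-13 + 452} = \frac{\left(-20 - 112\right) - 248}{439} = \left(-132 - 248\right) \frac{1}{439} = \left(-380\right) \frac{1}{439} = - \frac{380}{439}$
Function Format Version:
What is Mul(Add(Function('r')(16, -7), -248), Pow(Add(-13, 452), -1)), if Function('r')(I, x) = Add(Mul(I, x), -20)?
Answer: Rational(-380, 439) ≈ -0.86560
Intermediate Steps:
Function('r')(I, x) = Add(-20, Mul(I, x))
Mul(Add(Function('r')(16, -7), -248), Pow(Add(-13, 452), -1)) = Mul(Add(Add(-20, Mul(16, -7)), -248), Pow(Add(-13, 452), -1)) = Mul(Add(Add(-20, -112), -248), Pow(439, -1)) = Mul(Add(-132, -248), Rational(1, 439)) = Mul(-380, Rational(1, 439)) = Rational(-380, 439)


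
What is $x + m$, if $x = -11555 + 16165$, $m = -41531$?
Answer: $-36921$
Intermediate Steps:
$x = 4610$
$x + m = 4610 - 41531 = -36921$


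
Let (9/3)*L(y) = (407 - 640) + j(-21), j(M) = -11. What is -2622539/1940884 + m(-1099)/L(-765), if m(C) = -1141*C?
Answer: -456375423674/29598481 ≈ -15419.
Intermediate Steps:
L(y) = -244/3 (L(y) = ((407 - 640) - 11)/3 = (-233 - 11)/3 = (⅓)*(-244) = -244/3)
-2622539/1940884 + m(-1099)/L(-765) = -2622539/1940884 + (-1141*(-1099))/(-244/3) = -2622539*1/1940884 + 1253959*(-3/244) = -2622539/1940884 - 3761877/244 = -456375423674/29598481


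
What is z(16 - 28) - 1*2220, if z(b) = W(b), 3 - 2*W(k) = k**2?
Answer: -4581/2 ≈ -2290.5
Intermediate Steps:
W(k) = 3/2 - k**2/2
z(b) = 3/2 - b**2/2
z(16 - 28) - 1*2220 = (3/2 - (16 - 28)**2/2) - 1*2220 = (3/2 - 1/2*(-12)**2) - 2220 = (3/2 - 1/2*144) - 2220 = (3/2 - 72) - 2220 = -141/2 - 2220 = -4581/2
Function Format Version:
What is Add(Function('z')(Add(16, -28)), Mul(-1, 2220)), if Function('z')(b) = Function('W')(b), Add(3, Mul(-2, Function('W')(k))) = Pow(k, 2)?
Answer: Rational(-4581, 2) ≈ -2290.5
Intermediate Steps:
Function('W')(k) = Add(Rational(3, 2), Mul(Rational(-1, 2), Pow(k, 2)))
Function('z')(b) = Add(Rational(3, 2), Mul(Rational(-1, 2), Pow(b, 2)))
Add(Function('z')(Add(16, -28)), Mul(-1, 2220)) = Add(Add(Rational(3, 2), Mul(Rational(-1, 2), Pow(Add(16, -28), 2))), Mul(-1, 2220)) = Add(Add(Rational(3, 2), Mul(Rational(-1, 2), Pow(-12, 2))), -2220) = Add(Add(Rational(3, 2), Mul(Rational(-1, 2), 144)), -2220) = Add(Add(Rational(3, 2), -72), -2220) = Add(Rational(-141, 2), -2220) = Rational(-4581, 2)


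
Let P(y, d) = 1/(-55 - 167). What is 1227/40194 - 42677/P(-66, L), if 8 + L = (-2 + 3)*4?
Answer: 126936591421/13398 ≈ 9.4743e+6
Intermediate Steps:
L = -4 (L = -8 + (-2 + 3)*4 = -8 + 1*4 = -8 + 4 = -4)
P(y, d) = -1/222 (P(y, d) = 1/(-222) = -1/222)
1227/40194 - 42677/P(-66, L) = 1227/40194 - 42677/(-1/222) = 1227*(1/40194) - 42677*(-222) = 409/13398 + 9474294 = 126936591421/13398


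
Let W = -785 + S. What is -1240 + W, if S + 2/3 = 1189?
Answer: -2510/3 ≈ -836.67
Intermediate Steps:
S = 3565/3 (S = -2/3 + 1189 = 3565/3 ≈ 1188.3)
W = 1210/3 (W = -785 + 3565/3 = 1210/3 ≈ 403.33)
-1240 + W = -1240 + 1210/3 = -2510/3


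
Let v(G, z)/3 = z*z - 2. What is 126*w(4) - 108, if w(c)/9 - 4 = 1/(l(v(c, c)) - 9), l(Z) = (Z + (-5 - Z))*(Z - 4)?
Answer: 880038/199 ≈ 4422.3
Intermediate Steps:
v(G, z) = -6 + 3*z² (v(G, z) = 3*(z*z - 2) = 3*(z² - 2) = 3*(-2 + z²) = -6 + 3*z²)
l(Z) = 20 - 5*Z (l(Z) = -5*(-4 + Z) = 20 - 5*Z)
w(c) = 36 + 9/(41 - 15*c²) (w(c) = 36 + 9/((20 - 5*(-6 + 3*c²)) - 9) = 36 + 9/((20 + (30 - 15*c²)) - 9) = 36 + 9/((50 - 15*c²) - 9) = 36 + 9/(41 - 15*c²))
126*w(4) - 108 = 126*(135*(-11 + 4*4²)/(-41 + 15*4²)) - 108 = 126*(135*(-11 + 4*16)/(-41 + 15*16)) - 108 = 126*(135*(-11 + 64)/(-41 + 240)) - 108 = 126*(135*53/199) - 108 = 126*(135*(1/199)*53) - 108 = 126*(7155/199) - 108 = 901530/199 - 108 = 880038/199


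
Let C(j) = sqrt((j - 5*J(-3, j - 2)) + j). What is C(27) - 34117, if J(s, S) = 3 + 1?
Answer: -34117 + sqrt(34) ≈ -34111.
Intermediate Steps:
J(s, S) = 4
C(j) = sqrt(-20 + 2*j) (C(j) = sqrt((j - 5*4) + j) = sqrt((j - 20) + j) = sqrt((-20 + j) + j) = sqrt(-20 + 2*j))
C(27) - 34117 = sqrt(-20 + 2*27) - 34117 = sqrt(-20 + 54) - 34117 = sqrt(34) - 34117 = -34117 + sqrt(34)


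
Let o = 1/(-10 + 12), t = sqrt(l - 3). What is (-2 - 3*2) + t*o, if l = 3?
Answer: -8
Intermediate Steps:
t = 0 (t = sqrt(3 - 3) = sqrt(0) = 0)
o = 1/2 ≈ 0.50000
(-2 - 3*2) + t*o = (-2 - 3*2) + 0*(1/2) = (-2 - 6) + 0 = -8 + 0 = -8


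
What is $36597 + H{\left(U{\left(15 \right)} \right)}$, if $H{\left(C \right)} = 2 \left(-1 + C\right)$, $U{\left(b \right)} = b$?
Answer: $36625$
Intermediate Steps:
$H{\left(C \right)} = -2 + 2 C$
$36597 + H{\left(U{\left(15 \right)} \right)} = 36597 + \left(-2 + 2 \cdot 15\right) = 36597 + \left(-2 + 30\right) = 36597 + 28 = 36625$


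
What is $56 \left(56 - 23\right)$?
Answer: $1848$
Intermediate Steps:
$56 \left(56 - 23\right) = 56 \cdot 33 = 1848$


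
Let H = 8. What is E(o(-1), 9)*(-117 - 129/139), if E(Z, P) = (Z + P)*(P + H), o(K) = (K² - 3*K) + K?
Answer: -3343968/139 ≈ -24057.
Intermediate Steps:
o(K) = K² - 2*K
E(Z, P) = (8 + P)*(P + Z) (E(Z, P) = (Z + P)*(P + 8) = (P + Z)*(8 + P) = (8 + P)*(P + Z))
E(o(-1), 9)*(-117 - 129/139) = (9² + 8*9 + 8*(-(-2 - 1)) + 9*(-(-2 - 1)))*(-117 - 129/139) = (81 + 72 + 8*(-1*(-3)) + 9*(-1*(-3)))*(-117 - 129*1/139) = (81 + 72 + 8*3 + 9*3)*(-117 - 129/139) = (81 + 72 + 24 + 27)*(-16392/139) = 204*(-16392/139) = -3343968/139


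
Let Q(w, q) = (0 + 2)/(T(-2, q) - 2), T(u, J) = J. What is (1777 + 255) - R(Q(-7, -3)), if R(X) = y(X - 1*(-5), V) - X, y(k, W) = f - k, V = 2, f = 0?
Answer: 10181/5 ≈ 2036.2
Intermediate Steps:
Q(w, q) = 2/(-2 + q) (Q(w, q) = (0 + 2)/(q - 2) = 2/(-2 + q))
y(k, W) = -k (y(k, W) = 0 - k = -k)
R(X) = -5 - 2*X (R(X) = -(X - 1*(-5)) - X = -(X + 5) - X = -(5 + X) - X = (-5 - X) - X = -5 - 2*X)
(1777 + 255) - R(Q(-7, -3)) = (1777 + 255) - (-5 - 4/(-2 - 3)) = 2032 - (-5 - 4/(-5)) = 2032 - (-5 - 4*(-1)/5) = 2032 - (-5 - 2*(-⅖)) = 2032 - (-5 + ⅘) = 2032 - 1*(-21/5) = 2032 + 21/5 = 10181/5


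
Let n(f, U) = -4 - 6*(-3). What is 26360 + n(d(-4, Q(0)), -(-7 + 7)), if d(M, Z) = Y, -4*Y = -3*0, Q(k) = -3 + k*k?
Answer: 26374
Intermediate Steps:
Q(k) = -3 + k²
Y = 0 (Y = -(-3)*0/4 = -¼*0 = 0)
d(M, Z) = 0
n(f, U) = 14 (n(f, U) = -4 + 18 = 14)
26360 + n(d(-4, Q(0)), -(-7 + 7)) = 26360 + 14 = 26374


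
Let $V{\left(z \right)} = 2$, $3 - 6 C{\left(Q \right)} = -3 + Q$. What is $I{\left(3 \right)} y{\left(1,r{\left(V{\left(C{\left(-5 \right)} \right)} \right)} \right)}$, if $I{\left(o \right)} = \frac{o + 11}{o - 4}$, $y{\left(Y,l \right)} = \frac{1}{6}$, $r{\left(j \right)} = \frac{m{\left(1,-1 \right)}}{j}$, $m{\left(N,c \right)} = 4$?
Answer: $- \frac{7}{3} \approx -2.3333$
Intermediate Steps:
$C{\left(Q \right)} = 1 - \frac{Q}{6}$ ($C{\left(Q \right)} = \frac{1}{2} - \frac{-3 + Q}{6} = \frac{1}{2} - \left(- \frac{1}{2} + \frac{Q}{6}\right) = 1 - \frac{Q}{6}$)
$r{\left(j \right)} = \frac{4}{j}$
$y{\left(Y,l \right)} = \frac{1}{6}$
$I{\left(o \right)} = \frac{11 + o}{-4 + o}$
$I{\left(3 \right)} y{\left(1,r{\left(V{\left(C{\left(-5 \right)} \right)} \right)} \right)} = \frac{11 + 3}{-4 + 3} \cdot \frac{1}{6} = \frac{1}{-1} \cdot 14 \cdot \frac{1}{6} = \left(-1\right) 14 \cdot \frac{1}{6} = \left(-14\right) \frac{1}{6} = - \frac{7}{3}$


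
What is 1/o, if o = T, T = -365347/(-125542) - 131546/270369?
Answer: 33942664998/82263955111 ≈ 0.41261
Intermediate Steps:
T = 82263955111/33942664998 (T = -365347*(-1/125542) - 131546*1/270369 = 365347/125542 - 131546/270369 = 82263955111/33942664998 ≈ 2.4236)
o = 82263955111/33942664998 ≈ 2.4236
1/o = 1/(82263955111/33942664998) = 33942664998/82263955111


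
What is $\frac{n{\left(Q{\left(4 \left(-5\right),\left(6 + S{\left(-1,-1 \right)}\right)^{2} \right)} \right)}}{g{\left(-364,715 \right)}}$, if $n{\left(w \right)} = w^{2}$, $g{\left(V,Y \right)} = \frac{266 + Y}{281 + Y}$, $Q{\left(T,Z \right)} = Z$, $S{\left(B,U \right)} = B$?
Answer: $\frac{207500}{327} \approx 634.56$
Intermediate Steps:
$g{\left(V,Y \right)} = \frac{266 + Y}{281 + Y}$
$\frac{n{\left(Q{\left(4 \left(-5\right),\left(6 + S{\left(-1,-1 \right)}\right)^{2} \right)} \right)}}{g{\left(-364,715 \right)}} = \frac{\left(\left(6 - 1\right)^{2}\right)^{2}}{\frac{1}{281 + 715} \left(266 + 715\right)} = \frac{\left(5^{2}\right)^{2}}{\frac{1}{996} \cdot 981} = \frac{25^{2}}{\frac{1}{996} \cdot 981} = \frac{625}{\frac{327}{332}} = 625 \cdot \frac{332}{327} = \frac{207500}{327}$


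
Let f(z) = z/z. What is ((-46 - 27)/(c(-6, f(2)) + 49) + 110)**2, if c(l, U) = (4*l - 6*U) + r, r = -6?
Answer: 1841449/169 ≈ 10896.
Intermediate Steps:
f(z) = 1
c(l, U) = -6 - 6*U + 4*l (c(l, U) = (4*l - 6*U) - 6 = (-6*U + 4*l) - 6 = -6 - 6*U + 4*l)
((-46 - 27)/(c(-6, f(2)) + 49) + 110)**2 = ((-46 - 27)/((-6 - 6*1 + 4*(-6)) + 49) + 110)**2 = (-73/((-6 - 6 - 24) + 49) + 110)**2 = (-73/(-36 + 49) + 110)**2 = (-73/13 + 110)**2 = (1357/13)**2 = 1841449/169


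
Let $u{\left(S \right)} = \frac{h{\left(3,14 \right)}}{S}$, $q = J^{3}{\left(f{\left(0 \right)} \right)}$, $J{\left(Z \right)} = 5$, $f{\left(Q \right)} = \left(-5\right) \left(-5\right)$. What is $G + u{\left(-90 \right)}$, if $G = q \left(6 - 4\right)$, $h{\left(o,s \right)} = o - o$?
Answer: $250$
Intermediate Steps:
$f{\left(Q \right)} = 25$
$h{\left(o,s \right)} = 0$
$q = 125$ ($q = 5^{3} = 125$)
$u{\left(S \right)} = 0$ ($u{\left(S \right)} = \frac{0}{S} = 0$)
$G = 250$ ($G = 125 \left(6 - 4\right) = 125 \cdot 2 = 250$)
$G + u{\left(-90 \right)} = 250 + 0 = 250$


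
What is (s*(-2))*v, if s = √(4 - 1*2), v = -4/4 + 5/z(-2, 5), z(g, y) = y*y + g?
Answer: 36*√2/23 ≈ 2.2136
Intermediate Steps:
z(g, y) = g + y² (z(g, y) = y² + g = g + y²)
v = -18/23 (v = -4/4 + 5/(-2 + 5²) = -4*¼ + 5/(-2 + 25) = -1 + 5/23 = -18/23 ≈ -0.78261)
s = √2 (s = √(4 - 2) = √2 ≈ 1.4142)
(s*(-2))*v = (√2*(-2))*(-18/23) = -2*√2*(-18/23) = 36*√2/23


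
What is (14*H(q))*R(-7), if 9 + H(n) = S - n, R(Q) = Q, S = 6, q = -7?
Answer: -392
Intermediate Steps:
H(n) = -3 - n (H(n) = -9 + (6 - n) = -3 - n)
(14*H(q))*R(-7) = (14*(-3 - 1*(-7)))*(-7) = (14*(-3 + 7))*(-7) = (14*4)*(-7) = 56*(-7) = -392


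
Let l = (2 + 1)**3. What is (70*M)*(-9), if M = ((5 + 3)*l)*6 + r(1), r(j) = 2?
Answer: -817740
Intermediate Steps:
l = 27 (l = 3**3 = 27)
M = 1298 (M = ((5 + 3)*27)*6 + 2 = (8*27)*6 + 2 = 216*6 + 2 = 1296 + 2 = 1298)
(70*M)*(-9) = (70*1298)*(-9) = 90860*(-9) = -817740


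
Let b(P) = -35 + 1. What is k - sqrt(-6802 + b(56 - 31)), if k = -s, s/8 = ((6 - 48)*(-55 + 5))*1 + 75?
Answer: -17400 - 2*I*sqrt(1709) ≈ -17400.0 - 82.68*I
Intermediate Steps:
b(P) = -34
s = 17400 (s = 8*(((6 - 48)*(-55 + 5))*1 + 75) = 8*(-42*(-50)*1 + 75) = 8*(2100*1 + 75) = 8*(2100 + 75) = 8*2175 = 17400)
k = -17400 (k = -1*17400 = -17400)
k - sqrt(-6802 + b(56 - 31)) = -17400 - sqrt(-6802 - 34) = -17400 - sqrt(-6836) = -17400 - 2*I*sqrt(1709)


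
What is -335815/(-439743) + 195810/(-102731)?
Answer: -51607466065/45175238133 ≈ -1.1424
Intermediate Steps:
-335815/(-439743) + 195810/(-102731) = -335815*(-1/439743) + 195810*(-1/102731) = 335815/439743 - 195810/102731 = -51607466065/45175238133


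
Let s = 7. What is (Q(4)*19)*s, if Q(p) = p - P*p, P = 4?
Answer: -1596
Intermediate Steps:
Q(p) = -3*p (Q(p) = p - 4*p = -3*p)
(Q(4)*19)*s = (-3*4*19)*7 = -12*19*7 = -228*7 = -1596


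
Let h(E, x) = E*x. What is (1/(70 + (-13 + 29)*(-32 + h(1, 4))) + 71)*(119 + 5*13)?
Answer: 2469004/189 ≈ 13064.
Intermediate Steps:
(1/(70 + (-13 + 29)*(-32 + h(1, 4))) + 71)*(119 + 5*13) = (1/(70 + (-13 + 29)*(-32 + 1*4)) + 71)*(119 + 5*13) = (1/(70 + 16*(-32 + 4)) + 71)*(119 + 65) = (1/(70 + 16*(-28)) + 71)*184 = (1/(70 - 448) + 71)*184 = (1/(-378) + 71)*184 = (-1/378 + 71)*184 = (26837/378)*184 = 2469004/189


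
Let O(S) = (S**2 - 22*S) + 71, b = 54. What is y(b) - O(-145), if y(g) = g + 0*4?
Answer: -24232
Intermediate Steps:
y(g) = g (y(g) = g + 0 = g)
O(S) = 71 + S**2 - 22*S
y(b) - O(-145) = 54 - (71 + (-145)**2 - 22*(-145)) = 54 - (71 + 21025 + 3190) = 54 - 1*24286 = 54 - 24286 = -24232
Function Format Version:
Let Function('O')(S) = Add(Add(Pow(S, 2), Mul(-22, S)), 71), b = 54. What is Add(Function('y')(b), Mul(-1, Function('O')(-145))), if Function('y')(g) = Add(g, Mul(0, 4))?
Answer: -24232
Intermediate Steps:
Function('y')(g) = g (Function('y')(g) = Add(g, 0) = g)
Function('O')(S) = Add(71, Pow(S, 2), Mul(-22, S))
Add(Function('y')(b), Mul(-1, Function('O')(-145))) = Add(54, Mul(-1, Add(71, Pow(-145, 2), Mul(-22, -145)))) = Add(54, Mul(-1, Add(71, 21025, 3190))) = Add(54, Mul(-1, 24286)) = Add(54, -24286) = -24232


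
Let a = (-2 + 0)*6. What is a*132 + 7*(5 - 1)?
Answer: -1556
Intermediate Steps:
a = -12 (a = -2*6 = -12)
a*132 + 7*(5 - 1) = -12*132 + 7*(5 - 1) = -1584 + 7*4 = -1584 + 28 = -1556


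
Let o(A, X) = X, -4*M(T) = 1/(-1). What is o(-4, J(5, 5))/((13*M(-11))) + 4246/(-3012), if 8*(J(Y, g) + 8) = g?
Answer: -36013/9789 ≈ -3.6789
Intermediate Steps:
J(Y, g) = -8 + g/8
M(T) = ¼ (M(T) = -¼/(-1) = -¼*(-1) = ¼)
o(-4, J(5, 5))/((13*M(-11))) + 4246/(-3012) = (-8 + (⅛)*5)/((13*(¼))) + 4246/(-3012) = (-8 + 5/8)/(13/4) + 4246*(-1/3012) = -59/8*4/13 - 2123/1506 = -59/26 - 2123/1506 = -36013/9789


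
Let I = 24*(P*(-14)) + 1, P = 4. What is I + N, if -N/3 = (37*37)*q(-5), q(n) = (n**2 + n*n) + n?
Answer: -186158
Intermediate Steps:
q(n) = n + 2*n**2 (q(n) = (n**2 + n**2) + n = 2*n**2 + n = n + 2*n**2)
I = -1343 (I = 24*(4*(-14)) + 1 = 24*(-56) + 1 = -1344 + 1 = -1343)
N = -184815 (N = -3*37*37*(-5*(1 + 2*(-5))) = -4107*(-5*(1 - 10)) = -4107*(-5*(-9)) = -4107*45 = -3*61605 = -184815)
I + N = -1343 - 184815 = -186158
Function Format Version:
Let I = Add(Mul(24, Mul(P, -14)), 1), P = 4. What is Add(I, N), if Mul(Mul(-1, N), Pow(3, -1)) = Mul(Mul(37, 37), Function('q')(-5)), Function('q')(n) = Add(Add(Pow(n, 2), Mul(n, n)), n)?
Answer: -186158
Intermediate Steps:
Function('q')(n) = Add(n, Mul(2, Pow(n, 2))) (Function('q')(n) = Add(Add(Pow(n, 2), Pow(n, 2)), n) = Add(Mul(2, Pow(n, 2)), n) = Add(n, Mul(2, Pow(n, 2))))
I = -1343 (I = Add(Mul(24, Mul(4, -14)), 1) = Add(Mul(24, -56), 1) = Add(-1344, 1) = -1343)
N = -184815 (N = Mul(-3, Mul(Mul(37, 37), Mul(-5, Add(1, Mul(2, -5))))) = Mul(-3, Mul(1369, Mul(-5, Add(1, -10)))) = Mul(-3, Mul(1369, Mul(-5, -9))) = Mul(-3, Mul(1369, 45)) = Mul(-3, 61605) = -184815)
Add(I, N) = Add(-1343, -184815) = -186158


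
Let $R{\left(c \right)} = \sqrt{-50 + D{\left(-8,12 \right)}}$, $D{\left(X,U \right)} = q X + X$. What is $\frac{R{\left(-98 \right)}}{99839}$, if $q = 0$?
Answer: $\frac{i \sqrt{58}}{99839} \approx 7.6281 \cdot 10^{-5} i$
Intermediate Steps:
$D{\left(X,U \right)} = X$ ($D{\left(X,U \right)} = 0 X + X = 0 + X = X$)
$R{\left(c \right)} = i \sqrt{58}$ ($R{\left(c \right)} = \sqrt{-50 - 8} = \sqrt{-58} = i \sqrt{58}$)
$\frac{R{\left(-98 \right)}}{99839} = \frac{i \sqrt{58}}{99839}$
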